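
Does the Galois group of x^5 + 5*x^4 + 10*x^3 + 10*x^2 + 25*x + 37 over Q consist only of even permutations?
Yes

The polynomial is irreducible of degree 5 over Q. Its discriminant is 1024000000 = 32000^2, a perfect square. A Galois group lies in the alternating group exactly when the discriminant is a square in Q, so the Galois group (A_5) is contained in A_5.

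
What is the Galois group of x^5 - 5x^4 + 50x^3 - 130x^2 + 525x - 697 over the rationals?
A_5 (order 60)

The polynomial f is an irreducible quintic over Q, so G = Gal(f/Q) is a transitive subgroup of S_5: one of C_5 (5T1, order 5), D_5 (5T2, order 10), F_20 (5T3, order 20), A_5 (5T4, order 60) or S_5 (5T5, order 120). The discriminant of f is 67108864000000 = 8192000^2, a perfect square, so G is contained in A_5. The transitive groups of degree 5 contained in A_5 are: C_5 (5T1, order 5), D_5 (5T2, order 10), A_5 (5T4, order 60). By Dedekind's theorem, for a prime p not dividing disc(f) the degrees of the irreducible factors of f mod p form the cycle type of an element of G. Factoring f modulo the 2 such primes p <= 7 (skipping 2, 5, which divide the discriminant), each new pattern first appears at: mod 3: f = (x^5 + x^4 + 2x^3 + 2x^2 + 2), pattern 5; mod 7: f = (x + 2)(x + 4)(x^3 + 3x^2 + 3x + 3), pattern 3+1+1. No other pattern occurs in this range, so the set of observed cycle types is {5, 3+1+1}. Among the candidates above, the only group containing elements of all these cycle types is A_5 (5T4) — each of C_5 (5T1), D_5 (5T2) lacks at least one of them. Hence G = A_5 (5T4), of order 60.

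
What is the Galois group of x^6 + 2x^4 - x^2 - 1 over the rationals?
A_4, A_4 acting on 6 points

The polynomial f is an irreducible sextic over Q, so G = Gal(f/Q) is one of the 16 transitive subgroups 6T1, ..., 6T16 of S_6. The discriminant of f is 153664 = 392^2, a perfect square, so G is contained in A_6. The transitive groups of degree 6 contained in A_6 are: A_4 (6T4, order 12), S_4 (6T7, order 24), (C_3 x C_3) : C_4 (6T10, order 36), PSL(2,5) (6T12, order 60), A_6 (6T15, order 360). By Dedekind's theorem, for a prime p not dividing disc(f) the degrees of the irreducible factors of f mod p form the cycle type of an element of G. Factoring f modulo the 33 such primes p <= 149 (skipping 2, 7, which divide the discriminant), each new pattern first appears at: mod 3: f = (x^3 + x^2 + 2)(x^3 + 2x^2 + 1), pattern 3+3; mod 13: f = (x + 2)(x + 11)(x^2 + 8)(x^2 + 11), pattern 2+2+1+1. No other pattern occurs in this range, so the set of observed cycle types is {3+3, 2+2+1+1}. The candidates containing elements of all these cycle types are A_4 (6T4) of order 12, S_4 (6T7) of order 24, (C_3 x C_3) : C_4 (6T10) of order 36, PSL(2,5) (6T12) of order 60, A_6 (6T15) of order 360; the others are excluded. The observed types are precisely the cycle types that occur in A_4 (6T4) (apart from the identity). Each of the other remaining candidates has further cycle types, and by the Chebotarev density theorem the matching factorization patterns would occur for a proportion of primes equal to their share of the group: S_4 (6T7) additionally contains elements of type 4+2 (6 of its 24 elements, about 25% of primes); (C_3 x C_3) : C_4 (6T10) additionally contains elements of type 4+2, 3+1+1+1 (22 of its 36 elements, about 61% of primes); PSL(2,5) (6T12) additionally contains elements of type 5+1 (24 of its 60 elements, about 40% of primes); A_6 (6T15) additionally contains elements of type 5+1, 4+2, 3+1+1+1 (274 of its 360 elements, about 76% of primes). None of the 33 primes tested shows any such pattern (for each of these groups the chance of that is below 10^-4), which rules them out. Hence G = A_4 (6T4), of order 12.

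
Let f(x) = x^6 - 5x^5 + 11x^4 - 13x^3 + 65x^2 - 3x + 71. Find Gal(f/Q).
C_6

The polynomial f is an irreducible sextic over Q, so G = Gal(f/Q) is one of the 16 transitive subgroups 6T1, ..., 6T16 of S_6. The discriminant of f is -423386583897823, which is not a perfect square, so G is not contained in A_6. The transitive groups of degree 6 not contained in A_6 are: C_6 (6T1, order 6), S_3 (6T2, order 6), D_6 (6T3, order 12), C_3 x S_3 (6T5, order 18), A_4 x C_2 (6T6, order 24), S_4 (6T8, order 24), S_3 x S_3 (6T9, order 36), S_4 x C_2 (6T11, order 48), (S_3 x S_3) : C_2 (6T13, order 72), PGL(2,5) (6T14, order 120), S_6 (6T16, order 720). By Dedekind's theorem, for a prime p not dividing disc(f) the degrees of the irreducible factors of f mod p form the cycle type of an element of G. Factoring f modulo the 37 such primes p <= 173 (skipping 7, 13, 29, which divide the discriminant), each new pattern first appears at: mod 2: f = (x^3 + x + 1)(x^3 + x^2 + 1), pattern 3+3; mod 3: f = (x^6 + x^5 + 2x^4 + 2x^3 + 2x^2 + 2), pattern 6; mod 41: f = (x^2 + 7x + 5)(x^2 + 34x + 24)(x^2 + 36x + 31), pattern 2+2+2; mod 43: f = (x + 14)(x + 19)(x + 26)(x + 32)(x + 35)(x + 41), pattern 1+1+1+1+1+1. No other pattern occurs in this range, so the set of observed cycle types is {3+3, 6, 2+2+2, 1+1+1+1+1+1}. The candidates containing elements of all these cycle types are C_6 (6T1) of order 6, D_6 (6T3) of order 12, C_3 x S_3 (6T5) of order 18, A_4 x C_2 (6T6) of order 24, S_3 x S_3 (6T9) of order 36, S_4 x C_2 (6T11) of order 48, (S_3 x S_3) : C_2 (6T13) of order 72, PGL(2,5) (6T14) of order 120, S_6 (6T16) of order 720; the others are excluded. The observed types are precisely the cycle types that occur in C_6 (6T1). Each of the other remaining candidates has further cycle types, and by the Chebotarev density theorem the matching factorization patterns would occur for a proportion of primes equal to their share of the group: D_6 (6T3) additionally contains elements of type 2+2+1+1 (3 of its 12 elements, about 25% of primes); C_3 x S_3 (6T5) additionally contains elements of type 3+1+1+1 (4 of its 18 elements, about 22% of primes); A_4 x C_2 (6T6) additionally contains elements of type 2+2+1+1, 2+1+1+1+1 (6 of its 24 elements, about 25% of primes); S_3 x S_3 (6T9) additionally contains elements of type 3+1+1+1, 2+2+1+1 (13 of its 36 elements, about 36% of primes); S_4 x C_2 (6T11) additionally contains elements of type 4+2, 4+1+1, 2+2+1+1, 2+1+1+1+1 (24 of its 48 elements, about 50% of primes); (S_3 x S_3) : C_2 (6T13) additionally contains elements of type 4+2, 3+2+1, 3+1+1+1, 2+2+1+1, 2+1+1+1+1 (49 of its 72 elements, about 68% of primes); PGL(2,5) (6T14) additionally contains elements of type 5+1, 4+1+1, 2+2+1+1 (69 of its 120 elements, about 58% of primes); S_6 (6T16) additionally contains elements of type 5+1, 4+2, 4+1+1, 3+2+1, 3+1+1+1, 2+2+1+1, 2+1+1+1+1 (544 of its 720 elements, about 76% of primes). None of the 37 primes tested shows any such pattern (for each of these groups the chance of that is below 10^-4), which rules them out. Hence G = C_6 (6T1), of order 6.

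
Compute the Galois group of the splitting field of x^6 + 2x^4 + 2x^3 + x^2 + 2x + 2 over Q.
The polynomial f is an irreducible sextic over Q, so G = Gal(f/Q) is one of the 16 transitive subgroups 6T1, ..., 6T16 of S_6. The discriminant of f is -187648, which is not a perfect square, so G is not contained in A_6. The transitive groups of degree 6 not contained in A_6 are: C_6 (6T1, order 6), S_3 (6T2, order 6), D_6 (6T3, order 12), C_3 x S_3 (6T5, order 18), A_4 x C_2 (6T6, order 24), S_4 (6T8, order 24), S_3 x S_3 (6T9, order 36), S_4 x C_2 (6T11, order 48), (S_3 x S_3) : C_2 (6T13, order 72), PGL(2,5) (6T14, order 120), S_6 (6T16, order 720). By Dedekind's theorem, for a prime p not dividing disc(f) the degrees of the irreducible factors of f mod p form the cycle type of an element of G. Factoring f modulo the 29 such primes p <= 113 (skipping 2, which divides the discriminant), each new pattern first appears at: mod 3: f = (x^6 + 2x^4 + 2x^3 + x^2 + 2x + 2), pattern 6; mod 5: f = (x + 4)(x^2 + x + 2)(x^3 + x + 4), pattern 3+2+1; mod 7: f = (x^2 + 6x + 6)(x^4 + x^3 + 4x^2 + 5), pattern 4+2; mod 17: f = (x^3 + x + 5)(x^3 + x + 14), pattern 3+3; mod 19: f = (x^2 + 10x + 7)(x^2 + 12x + 5)(x^2 + 16x + 12), pattern 2+2+2; mod 37: f = (x + 21)(x + 34)(x^2 + 3x + 10)(x^2 + 16x + 35), pattern 2+2+1+1; mod 41: f = (x + 2)(x + 17)(x + 22)(x^3 + x + 33), pattern 3+1+1+1; mod 113: f = (x + 11)(x + 21)(x + 23)(x + 79)(x^2 + 92x + 103), pattern 2+1+1+1+1. No other pattern occurs in this range, so the set of observed cycle types is {6, 3+2+1, 4+2, 3+3, 2+2+2, 2+2+1+1, 3+1+1+1, 2+1+1+1+1}. The candidates containing elements of all these cycle types are (S_3 x S_3) : C_2 (6T13) of order 72, S_6 (6T16) of order 720; the others are excluded. The observed types are precisely the cycle types that occur in (S_3 x S_3) : C_2 (6T13) (apart from the identity). Each of the other remaining candidates has further cycle types, and by the Chebotarev density theorem the matching factorization patterns would occur for a proportion of primes equal to their share of the group: S_6 (6T16) additionally contains elements of type 5+1, 4+1+1 (234 of its 720 elements, about 32% of primes). None of the 29 primes tested shows any such pattern (for each of these groups the chance of that is below 10^-4), which rules them out. Hence G = (S_3 x S_3) : C_2 (6T13), of order 72.

(S_3 x S_3) : C_2, the group 6T13 of order 72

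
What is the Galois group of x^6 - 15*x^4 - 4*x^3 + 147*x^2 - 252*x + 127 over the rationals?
6T2: S_3

The polynomial f is an irreducible sextic over Q, so G = Gal(f/Q) is one of the 16 transitive subgroups 6T1, ..., 6T16 of S_6. The discriminant of f is -860859187200, which is not a perfect square, so G is not contained in A_6. The transitive groups of degree 6 not contained in A_6 are: C_6 (6T1, order 6), S_3 (6T2, order 6), D_6 (6T3, order 12), C_3 x S_3 (6T5, order 18), A_4 x C_2 (6T6, order 24), S_4 (6T8, order 24), S_3 x S_3 (6T9, order 36), S_4 x C_2 (6T11, order 48), (S_3 x S_3) : C_2 (6T13, order 72), PGL(2,5) (6T14, order 120), S_6 (6T16, order 720). By Dedekind's theorem, for a prime p not dividing disc(f) the degrees of the irreducible factors of f mod p form the cycle type of an element of G. Factoring f modulo the 23 such primes p <= 103 (skipping 2, 3, 5, 31, which divide the discriminant), each new pattern first appears at: mod 7: f = (x^3 + 2x^2 + 4x + 2)(x^3 + 5x^2 + 6x + 4), pattern 3+3; mod 11: f = (x^2 + 5x + 10)(x^2 + 8x + 6)(x^2 + 9x + 10), pattern 2+2+2; mod 43: f = (x + 1)(x + 2)(x + 4)(x + 18)(x + 25)(x + 36), pattern 1+1+1+1+1+1. No other pattern occurs in this range, so the set of observed cycle types is {3+3, 2+2+2, 1+1+1+1+1+1}. The candidates containing elements of all these cycle types are C_6 (6T1) of order 6, S_3 (6T2) of order 6, D_6 (6T3) of order 12, C_3 x S_3 (6T5) of order 18, A_4 x C_2 (6T6) of order 24, S_4 (6T8) of order 24, S_3 x S_3 (6T9) of order 36, S_4 x C_2 (6T11) of order 48, (S_3 x S_3) : C_2 (6T13) of order 72, PGL(2,5) (6T14) of order 120, S_6 (6T16) of order 720; the others are excluded. The observed types are precisely the cycle types that occur in S_3 (6T2). Each of the other remaining candidates has further cycle types, and by the Chebotarev density theorem the matching factorization patterns would occur for a proportion of primes equal to their share of the group: C_6 (6T1) additionally contains elements of type 6 (2 of its 6 elements, about 33% of primes); D_6 (6T3) additionally contains elements of type 6, 2+2+1+1 (5 of its 12 elements, about 42% of primes); C_3 x S_3 (6T5) additionally contains elements of type 6, 3+1+1+1 (10 of its 18 elements, about 56% of primes); A_4 x C_2 (6T6) additionally contains elements of type 6, 2+2+1+1, 2+1+1+1+1 (14 of its 24 elements, about 58% of primes); S_4 (6T8) additionally contains elements of type 4+1+1, 2+2+1+1 (9 of its 24 elements, about 38% of primes); S_3 x S_3 (6T9) additionally contains elements of type 6, 3+1+1+1, 2+2+1+1 (25 of its 36 elements, about 69% of primes); S_4 x C_2 (6T11) additionally contains elements of type 6, 4+2, 4+1+1, 2+2+1+1, 2+1+1+1+1 (32 of its 48 elements, about 67% of primes); (S_3 x S_3) : C_2 (6T13) additionally contains elements of type 6, 4+2, 3+2+1, 3+1+1+1, 2+2+1+1, 2+1+1+1+1 (61 of its 72 elements, about 85% of primes); PGL(2,5) (6T14) additionally contains elements of type 6, 5+1, 4+1+1, 2+2+1+1 (89 of its 120 elements, about 74% of primes); S_6 (6T16) additionally contains elements of type 6, 5+1, 4+2, 4+1+1, 3+2+1, 3+1+1+1, 2+2+1+1, 2+1+1+1+1 (664 of its 720 elements, about 92% of primes). None of the 23 primes tested shows any such pattern (for each of these groups the chance of that is below 10^-4), which rules them out. Hence G = S_3 (6T2), of order 6.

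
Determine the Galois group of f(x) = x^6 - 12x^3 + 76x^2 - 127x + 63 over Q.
6T16: S_6

The polynomial f is an irreducible sextic over Q, so G = Gal(f/Q) is one of the 16 transitive subgroups 6T1, ..., 6T16 of S_6. The discriminant of f is -36128922636411, which is not a perfect square, so G is not contained in A_6. The transitive groups of degree 6 not contained in A_6 are: C_6 (6T1, order 6), S_3 (6T2, order 6), D_6 (6T3, order 12), C_3 x S_3 (6T5, order 18), A_4 x C_2 (6T6, order 24), S_4 (6T8, order 24), S_3 x S_3 (6T9, order 36), S_4 x C_2 (6T11, order 48), (S_3 x S_3) : C_2 (6T13, order 72), PGL(2,5) (6T14, order 120), S_6 (6T16, order 720). By Dedekind's theorem, for a prime p not dividing disc(f) the degrees of the irreducible factors of f mod p form the cycle type of an element of G. Factoring f modulo the 5 such primes p <= 17 (skipping 3, 11, which divide the discriminant), each new pattern first appears at: mod 2: f = (x^6 + x + 1), pattern 6; mod 5: f = (x^3 + 2x^2 + 4x + 4)(x^3 + 3x^2 + 2), pattern 3+3; mod 7: f = (x)(x^5 + 2x^2 + 6x + 6), pattern 5+1; mod 17: f = (x + 12)(x^2 + 16x + 1)(x^3 + 6x^2 + 13x + 1), pattern 3+2+1. No other pattern occurs in this range, so the set of observed cycle types is {6, 3+3, 5+1, 3+2+1}. Among the candidates above, the only group containing elements of all these cycle types is S_6 (6T16); every other candidate lacks at least one of them. Hence G = S_6 (6T16), of order 720.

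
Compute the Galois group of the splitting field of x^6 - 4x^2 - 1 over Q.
S_4, S_4(6d), the S_4-action on 6 points inside A_6

The polynomial f is an irreducible sextic over Q, so G = Gal(f/Q) is one of the 16 transitive subgroups 6T1, ..., 6T16 of S_6. The discriminant of f is 3356224 = 1832^2, a perfect square, so G is contained in A_6. The transitive groups of degree 6 contained in A_6 are: A_4 (6T4, order 12), S_4 (6T7, order 24), (C_3 x C_3) : C_4 (6T10, order 36), PSL(2,5) (6T12, order 60), A_6 (6T15, order 360). By Dedekind's theorem, for a prime p not dividing disc(f) the degrees of the irreducible factors of f mod p form the cycle type of an element of G. Factoring f modulo the 79 such primes p <= 419 (skipping 2, 229, which divide the discriminant), each new pattern first appears at: mod 3: f = (x^3 + x^2 + 2x + 1)(x^3 + 2x^2 + 2x + 2), pattern 3+3; mod 7: f = (x^2 + 4)(x^4 + 3x^2 + 5), pattern 4+2; mod 23: f = (x + 9)(x + 14)(x^2 + x + 18)(x^2 + 22x + 18), pattern 2+2+1+1; mod 193: f = (x + 87)(x + 90)(x + 93)(x + 100)(x + 103)(x + 106), pattern 1+1+1+1+1+1. No other pattern occurs in this range, so the set of observed cycle types is {3+3, 4+2, 2+2+1+1, 1+1+1+1+1+1}. The candidates containing elements of all these cycle types are S_4 (6T7) of order 24, (C_3 x C_3) : C_4 (6T10) of order 36, A_6 (6T15) of order 360; the others are excluded. The observed types are precisely the cycle types that occur in S_4 (6T7). Each of the other remaining candidates has further cycle types, and by the Chebotarev density theorem the matching factorization patterns would occur for a proportion of primes equal to their share of the group: (C_3 x C_3) : C_4 (6T10) additionally contains elements of type 3+1+1+1 (4 of its 36 elements, about 11% of primes); A_6 (6T15) additionally contains elements of type 5+1, 3+1+1+1 (184 of its 360 elements, about 51% of primes). None of the 79 primes tested shows any such pattern (for each of these groups the chance of that is below 10^-4), which rules them out. Hence G = S_4 (6T7), of order 24.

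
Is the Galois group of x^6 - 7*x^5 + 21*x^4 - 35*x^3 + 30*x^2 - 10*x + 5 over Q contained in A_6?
Yes

The polynomial is irreducible of degree 6 over Q. Its discriminant is 525625 = 725^2, a perfect square. A Galois group lies in the alternating group exactly when the discriminant is a square in Q, so the Galois group ((C_3 x C_3) : C_4) is contained in A_6.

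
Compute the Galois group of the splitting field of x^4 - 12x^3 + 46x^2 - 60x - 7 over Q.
D_4

The polynomial is an irreducible quartic over Q and its discriminant is -4194304, which is not a perfect square, so the Galois group is not contained in A_4. The resolvent cubic y^3 - 46*y^2 + 748*y - 3880 has exactly one rational root, so the Galois group is C_4 or D_4. The quartic remains irreducible over Q(sqrt(disc)), so the group is D_4.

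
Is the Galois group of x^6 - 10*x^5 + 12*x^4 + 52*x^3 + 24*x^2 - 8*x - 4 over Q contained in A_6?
No

The polynomial is irreducible of degree 6 over Q. Its discriminant is 518686720000, which is not a perfect square. A Galois group lies in the alternating group exactly when the discriminant is a square in Q, so the Galois group (S_3) is not contained in A_6.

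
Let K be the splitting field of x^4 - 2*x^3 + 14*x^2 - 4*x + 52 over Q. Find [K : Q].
4

The degree of the splitting field over Q equals the order of the Galois group, so first determine the group. The polynomial is an irreducible quartic over Q and its discriminant is 9734400 = 3120^2, a perfect square, so the Galois group is contained in A_4. The resolvent cubic y^3 - 14*y^2 - 200*y + 2688 splits completely over Q, which gives the Klein four-group V_4. The Galois group V_4 (4T2) has order 4, so the splitting field has degree 4 over Q.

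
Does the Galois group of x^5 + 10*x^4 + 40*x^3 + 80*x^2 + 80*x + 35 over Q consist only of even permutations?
No

The polynomial is irreducible of degree 5 over Q. Its discriminant is 253125, which is not a perfect square. A Galois group lies in the alternating group exactly when the discriminant is a square in Q, so the Galois group (F_20) is not contained in A_5.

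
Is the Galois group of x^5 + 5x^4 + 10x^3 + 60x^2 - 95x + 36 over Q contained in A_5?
No

The polynomial is irreducible of degree 5 over Q. Its discriminant is 1131095703125, which is not a perfect square. A Galois group lies in the alternating group exactly when the discriminant is a square in Q, so the Galois group (F_20) is not contained in A_5.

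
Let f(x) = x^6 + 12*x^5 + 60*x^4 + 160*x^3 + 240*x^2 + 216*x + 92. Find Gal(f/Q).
The polynomial f is an irreducible sextic over Q, so G = Gal(f/Q) is one of the 16 transitive subgroups 6T1, ..., 6T16 of S_6. The discriminant of f is 746496000000 = 864000^2, a perfect square, so G is contained in A_6. The transitive groups of degree 6 contained in A_6 are: A_4 (6T4, order 12), S_4 (6T7, order 24), (C_3 x C_3) : C_4 (6T10, order 36), PSL(2,5) (6T12, order 60), A_6 (6T15, order 360). By Dedekind's theorem, for a prime p not dividing disc(f) the degrees of the irreducible factors of f mod p form the cycle type of an element of G. Factoring f modulo the 6 such primes p <= 23 (skipping 2, 3, 5, which divide the discriminant), each new pattern first appears at: mod 7: f = (x + 5)(x^5 + 4x^3 + 2x + 3), pattern 5+1; mod 23: f = (x)(x + 9)(x + 14)(x^3 + 12x^2 + 3x + 5), pattern 3+1+1+1. No other pattern occurs in this range, so the set of observed cycle types is {5+1, 3+1+1+1}. Among the candidates above, the only group containing elements of all these cycle types is A_6 (6T15) — each of A_4 (6T4), S_4 (6T7), (C_3 x C_3) : C_4 (6T10), PSL(2,5) (6T12) lacks at least one of them. Hence G = A_6 (6T15), of order 360.

A_6, the alternating group on 6 letters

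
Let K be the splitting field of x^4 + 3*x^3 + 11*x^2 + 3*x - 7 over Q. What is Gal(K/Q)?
S_4 (also written S4)

The polynomial is an irreducible quartic over Q and its discriminant is -1270387, which is not a perfect square, so the Galois group is not contained in A_4. The resolvent cubic y^3 - 11*y^2 + 37*y - 254 is irreducible over Q. An irreducible resolvent with non-square discriminant gives S_4.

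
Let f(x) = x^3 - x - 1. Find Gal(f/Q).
The polynomial is an irreducible cubic over Q and its discriminant is -23, which is not a perfect square. For an irreducible cubic, a non-square discriminant gives Galois group S_3.

3T2: S_3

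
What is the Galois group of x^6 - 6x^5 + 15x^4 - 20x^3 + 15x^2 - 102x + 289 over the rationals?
(S_3 x S_3) : C_2

The polynomial f is an irreducible sextic over Q, so G = Gal(f/Q) is one of the 16 transitive subgroups 6T1, ..., 6T16 of S_6. The discriminant of f is -9727331052552192, which is not a perfect square, so G is not contained in A_6. The transitive groups of degree 6 not contained in A_6 are: C_6 (6T1, order 6), S_3 (6T2, order 6), D_6 (6T3, order 12), C_3 x S_3 (6T5, order 18), A_4 x C_2 (6T6, order 24), S_4 (6T8, order 24), S_3 x S_3 (6T9, order 36), S_4 x C_2 (6T11, order 48), (S_3 x S_3) : C_2 (6T13, order 72), PGL(2,5) (6T14, order 120), S_6 (6T16, order 720). By Dedekind's theorem, for a prime p not dividing disc(f) the degrees of the irreducible factors of f mod p form the cycle type of an element of G. Factoring f modulo the 27 such primes p <= 127 (skipping 2, 3, 17, 43, which divide the discriminant), each new pattern first appears at: mod 5: f = (x^6 + 4x^5 + 3x + 4), pattern 6; mod 7: f = (x + 1)(x^2 + 6x + 3)(x^3 + x^2 + 6x + 3), pattern 3+2+1; mod 11: f = (x^2 + 5x + 2)(x^4 + 2x^2 + 3x + 7), pattern 4+2; mod 13: f = (x + 2)(x + 5)(x^2 + 4x + 6)(x^2 + 9x + 2), pattern 2+2+1+1; mod 61: f = (x + 18)(x + 40)(x + 52)(x + 56)(x^2 + 11x + 5), pattern 2+1+1+1+1; mod 97: f = (x + 72)(x + 76)(x + 95)(x^3 + 42x^2 + 56x + 17), pattern 3+1+1+1; mod 113: f = (x^2 + 21x + 59)(x^2 + 96x + 78)(x^2 + 103x + 49), pattern 2+2+2; mod 127: f = (x^3 + 46x^2 + 104x + 17)(x^3 + 75x^2 + 17x + 17), pattern 3+3. No other pattern occurs in this range, so the set of observed cycle types is {6, 3+2+1, 4+2, 2+2+1+1, 2+1+1+1+1, 3+1+1+1, 2+2+2, 3+3}. The candidates containing elements of all these cycle types are (S_3 x S_3) : C_2 (6T13) of order 72, S_6 (6T16) of order 720; the others are excluded. The observed types are precisely the cycle types that occur in (S_3 x S_3) : C_2 (6T13) (apart from the identity). Each of the other remaining candidates has further cycle types, and by the Chebotarev density theorem the matching factorization patterns would occur for a proportion of primes equal to their share of the group: S_6 (6T16) additionally contains elements of type 5+1, 4+1+1 (234 of its 720 elements, about 32% of primes). None of the 27 primes tested shows any such pattern (for each of these groups the chance of that is below 10^-4), which rules them out. Hence G = (S_3 x S_3) : C_2 (6T13), of order 72.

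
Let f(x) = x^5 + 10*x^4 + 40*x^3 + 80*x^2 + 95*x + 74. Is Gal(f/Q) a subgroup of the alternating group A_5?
No

The polynomial is irreducible of degree 5 over Q. Its discriminant is 259200000, which is not a perfect square. A Galois group lies in the alternating group exactly when the discriminant is a square in Q, so the Galois group (F_20) is not contained in A_5.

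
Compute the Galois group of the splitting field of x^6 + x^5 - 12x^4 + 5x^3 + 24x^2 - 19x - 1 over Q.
The polynomial f is an irreducible sextic over Q, so G = Gal(f/Q) is one of the 16 transitive subgroups 6T1, ..., 6T16 of S_6. The discriminant of f is 324179200, which is not a perfect square, so G is not contained in A_6. The transitive groups of degree 6 not contained in A_6 are: C_6 (6T1, order 6), S_3 (6T2, order 6), D_6 (6T3, order 12), C_3 x S_3 (6T5, order 18), A_4 x C_2 (6T6, order 24), S_4 (6T8, order 24), S_3 x S_3 (6T9, order 36), S_4 x C_2 (6T11, order 48), (S_3 x S_3) : C_2 (6T13, order 72), PGL(2,5) (6T14, order 120), S_6 (6T16, order 720). By Dedekind's theorem, for a prime p not dividing disc(f) the degrees of the irreducible factors of f mod p form the cycle type of an element of G. Factoring f modulo the 23 such primes p <= 101 (skipping 2, 5, 37, which divide the discriminant), each new pattern first appears at: mod 3: f = (x^3 + 2x + 1)(x^3 + x^2 + x + 2), pattern 3+3; mod 13: f = (x^2 + 6)(x^2 + 7x + 4)(x^2 + 7x + 7), pattern 2+2+2; mod 67: f = (x + 2)(x + 7)(x + 21)(x + 24)(x + 27)(x + 54), pattern 1+1+1+1+1+1. No other pattern occurs in this range, so the set of observed cycle types is {3+3, 2+2+2, 1+1+1+1+1+1}. The candidates containing elements of all these cycle types are C_6 (6T1) of order 6, S_3 (6T2) of order 6, D_6 (6T3) of order 12, C_3 x S_3 (6T5) of order 18, A_4 x C_2 (6T6) of order 24, S_4 (6T8) of order 24, S_3 x S_3 (6T9) of order 36, S_4 x C_2 (6T11) of order 48, (S_3 x S_3) : C_2 (6T13) of order 72, PGL(2,5) (6T14) of order 120, S_6 (6T16) of order 720; the others are excluded. The observed types are precisely the cycle types that occur in S_3 (6T2). Each of the other remaining candidates has further cycle types, and by the Chebotarev density theorem the matching factorization patterns would occur for a proportion of primes equal to their share of the group: C_6 (6T1) additionally contains elements of type 6 (2 of its 6 elements, about 33% of primes); D_6 (6T3) additionally contains elements of type 6, 2+2+1+1 (5 of its 12 elements, about 42% of primes); C_3 x S_3 (6T5) additionally contains elements of type 6, 3+1+1+1 (10 of its 18 elements, about 56% of primes); A_4 x C_2 (6T6) additionally contains elements of type 6, 2+2+1+1, 2+1+1+1+1 (14 of its 24 elements, about 58% of primes); S_4 (6T8) additionally contains elements of type 4+1+1, 2+2+1+1 (9 of its 24 elements, about 38% of primes); S_3 x S_3 (6T9) additionally contains elements of type 6, 3+1+1+1, 2+2+1+1 (25 of its 36 elements, about 69% of primes); S_4 x C_2 (6T11) additionally contains elements of type 6, 4+2, 4+1+1, 2+2+1+1, 2+1+1+1+1 (32 of its 48 elements, about 67% of primes); (S_3 x S_3) : C_2 (6T13) additionally contains elements of type 6, 4+2, 3+2+1, 3+1+1+1, 2+2+1+1, 2+1+1+1+1 (61 of its 72 elements, about 85% of primes); PGL(2,5) (6T14) additionally contains elements of type 6, 5+1, 4+1+1, 2+2+1+1 (89 of its 120 elements, about 74% of primes); S_6 (6T16) additionally contains elements of type 6, 5+1, 4+2, 4+1+1, 3+2+1, 3+1+1+1, 2+2+1+1, 2+1+1+1+1 (664 of its 720 elements, about 92% of primes). None of the 23 primes tested shows any such pattern (for each of these groups the chance of that is below 10^-4), which rules them out. Hence G = S_3 (6T2), of order 6.

S_3, S_3 acting on 6 points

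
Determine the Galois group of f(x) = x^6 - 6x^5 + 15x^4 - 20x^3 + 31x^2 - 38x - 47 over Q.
6T7: S_4

The polynomial f is an irreducible sextic over Q, so G = Gal(f/Q) is one of the 16 transitive subgroups 6T1, ..., 6T16 of S_6. The discriminant of f is 66039417143296 = 8126464^2, a perfect square, so G is contained in A_6. The transitive groups of degree 6 contained in A_6 are: A_4 (6T4, order 12), S_4 (6T7, order 24), (C_3 x C_3) : C_4 (6T10, order 36), PSL(2,5) (6T12, order 60), A_6 (6T15, order 360). By Dedekind's theorem, for a prime p not dividing disc(f) the degrees of the irreducible factors of f mod p form the cycle type of an element of G. Factoring f modulo the 79 such primes p <= 419 (skipping 2, 31, which divide the discriminant), each new pattern first appears at: mod 3: f = (x^2 + x + 2)(x^4 + 2x^3 + 2x^2 + x + 2), pattern 4+2; mod 5: f = (x^3 + 4x + 3)(x^3 + 4x^2 + x + 1), pattern 3+3; mod 11: f = (x + 4)(x + 5)(x^2 + x + 4)(x^2 + 6x + 10), pattern 2+2+1+1; mod 67: f = (x + 3)(x + 5)(x + 21)(x + 44)(x + 60)(x + 62), pattern 1+1+1+1+1+1. No other pattern occurs in this range, so the set of observed cycle types is {4+2, 3+3, 2+2+1+1, 1+1+1+1+1+1}. The candidates containing elements of all these cycle types are S_4 (6T7) of order 24, (C_3 x C_3) : C_4 (6T10) of order 36, A_6 (6T15) of order 360; the others are excluded. The observed types are precisely the cycle types that occur in S_4 (6T7). Each of the other remaining candidates has further cycle types, and by the Chebotarev density theorem the matching factorization patterns would occur for a proportion of primes equal to their share of the group: (C_3 x C_3) : C_4 (6T10) additionally contains elements of type 3+1+1+1 (4 of its 36 elements, about 11% of primes); A_6 (6T15) additionally contains elements of type 5+1, 3+1+1+1 (184 of its 360 elements, about 51% of primes). None of the 79 primes tested shows any such pattern (for each of these groups the chance of that is below 10^-4), which rules them out. Hence G = S_4 (6T7), of order 24.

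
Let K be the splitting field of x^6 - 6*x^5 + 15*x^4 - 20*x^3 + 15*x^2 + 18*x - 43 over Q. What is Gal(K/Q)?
A_6 (order 360)

The polynomial f is an irreducible sextic over Q, so G = Gal(f/Q) is one of the 16 transitive subgroups 6T1, ..., 6T16 of S_6. The discriminant of f is 746496000000 = 864000^2, a perfect square, so G is contained in A_6. The transitive groups of degree 6 contained in A_6 are: A_4 (6T4, order 12), S_4 (6T7, order 24), (C_3 x C_3) : C_4 (6T10, order 36), PSL(2,5) (6T12, order 60), A_6 (6T15, order 360). By Dedekind's theorem, for a prime p not dividing disc(f) the degrees of the irreducible factors of f mod p form the cycle type of an element of G. Factoring f modulo the 6 such primes p <= 23 (skipping 2, 3, 5, which divide the discriminant), each new pattern first appears at: mod 7: f = (x + 2)(x^5 + 6x^4 + 3x^3 + 2x^2 + 4x + 3), pattern 5+1; mod 23: f = (x + 6)(x + 11)(x + 20)(x^3 + 3x^2 + 4x + 8), pattern 3+1+1+1. No other pattern occurs in this range, so the set of observed cycle types is {5+1, 3+1+1+1}. Among the candidates above, the only group containing elements of all these cycle types is A_6 (6T15) — each of A_4 (6T4), S_4 (6T7), (C_3 x C_3) : C_4 (6T10), PSL(2,5) (6T12) lacks at least one of them. Hence G = A_6 (6T15), of order 360.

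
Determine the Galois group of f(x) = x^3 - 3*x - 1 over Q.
The polynomial is an irreducible cubic over Q and its discriminant is 81 = 9^2, a perfect square. For an irreducible cubic, a square discriminant forces the Galois group to be A_3, the cyclic group of order 3.

C_3 (also written C3)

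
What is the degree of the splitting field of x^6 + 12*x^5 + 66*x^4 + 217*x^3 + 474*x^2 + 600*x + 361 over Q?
The degree of the splitting field over Q equals the order of the Galois group, so first determine the group. The polynomial f is an irreducible sextic over Q, so G = Gal(f/Q) is one of the 16 transitive subgroups 6T1, ..., 6T16 of S_6. The discriminant of f is -449880542841987, which is not a perfect square, so G is not contained in A_6. The transitive groups of degree 6 not contained in A_6 are: C_6 (6T1, order 6), S_3 (6T2, order 6), D_6 (6T3, order 12), C_3 x S_3 (6T5, order 18), A_4 x C_2 (6T6, order 24), S_4 (6T8, order 24), S_3 x S_3 (6T9, order 36), S_4 x C_2 (6T11, order 48), (S_3 x S_3) : C_2 (6T13, order 72), PGL(2,5) (6T14, order 120), S_6 (6T16, order 720). By Dedekind's theorem, for a prime p not dividing disc(f) the degrees of the irreducible factors of f mod p form the cycle type of an element of G. Factoring f modulo the 37 such primes p <= 179 (skipping 3, 19, 73, 109, which divide the discriminant), each new pattern first appears at: mod 2: f = (x^6 + x^3 + 1), pattern 6; mod 7: f = (x^3 + 6x^2 + 6)(x^3 + 6x^2 + 2x + 3), pattern 3+3; mod 17: f = (x^2 + 5x + 8)(x^2 + 10x + 15)(x^2 + 14x + 4), pattern 2+2+2; mod 37: f = (x + 8)(x + 11)(x + 16)(x + 24)(x + 29)(x + 35), pattern 1+1+1+1+1+1. No other pattern occurs in this range, so the set of observed cycle types is {6, 3+3, 2+2+2, 1+1+1+1+1+1}. The candidates containing elements of all these cycle types are C_6 (6T1) of order 6, D_6 (6T3) of order 12, C_3 x S_3 (6T5) of order 18, A_4 x C_2 (6T6) of order 24, S_3 x S_3 (6T9) of order 36, S_4 x C_2 (6T11) of order 48, (S_3 x S_3) : C_2 (6T13) of order 72, PGL(2,5) (6T14) of order 120, S_6 (6T16) of order 720; the others are excluded. The observed types are precisely the cycle types that occur in C_6 (6T1). Each of the other remaining candidates has further cycle types, and by the Chebotarev density theorem the matching factorization patterns would occur for a proportion of primes equal to their share of the group: D_6 (6T3) additionally contains elements of type 2+2+1+1 (3 of its 12 elements, about 25% of primes); C_3 x S_3 (6T5) additionally contains elements of type 3+1+1+1 (4 of its 18 elements, about 22% of primes); A_4 x C_2 (6T6) additionally contains elements of type 2+2+1+1, 2+1+1+1+1 (6 of its 24 elements, about 25% of primes); S_3 x S_3 (6T9) additionally contains elements of type 3+1+1+1, 2+2+1+1 (13 of its 36 elements, about 36% of primes); S_4 x C_2 (6T11) additionally contains elements of type 4+2, 4+1+1, 2+2+1+1, 2+1+1+1+1 (24 of its 48 elements, about 50% of primes); (S_3 x S_3) : C_2 (6T13) additionally contains elements of type 4+2, 3+2+1, 3+1+1+1, 2+2+1+1, 2+1+1+1+1 (49 of its 72 elements, about 68% of primes); PGL(2,5) (6T14) additionally contains elements of type 5+1, 4+1+1, 2+2+1+1 (69 of its 120 elements, about 58% of primes); S_6 (6T16) additionally contains elements of type 5+1, 4+2, 4+1+1, 3+2+1, 3+1+1+1, 2+2+1+1, 2+1+1+1+1 (544 of its 720 elements, about 76% of primes). None of the 37 primes tested shows any such pattern (for each of these groups the chance of that is below 10^-4), which rules them out. Hence G = C_6 (6T1), of order 6. The Galois group C_6 (6T1) has order 6, so the splitting field has degree 6 over Q.

6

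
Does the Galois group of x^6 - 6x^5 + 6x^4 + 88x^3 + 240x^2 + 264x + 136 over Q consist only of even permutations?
The polynomial is irreducible of degree 6 over Q. Its discriminant is -8075618666938368, which is not a perfect square. A Galois group lies in the alternating group exactly when the discriminant is a square in Q, so the Galois group (PGL(2,5)) is not contained in A_6.

No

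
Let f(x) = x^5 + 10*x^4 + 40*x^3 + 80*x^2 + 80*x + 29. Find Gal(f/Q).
F_20, the Frobenius group of order 20

The polynomial f is an irreducible quintic over Q, so G = Gal(f/Q) is a transitive subgroup of S_5: one of C_5 (5T1, order 5), D_5 (5T2, order 10), F_20 (5T3, order 20), A_5 (5T4, order 60) or S_5 (5T5, order 120). The discriminant of f is 253125, which is not a perfect square, so G is not contained in A_5. The transitive groups of degree 5 not contained in A_5 are: F_20 (5T3, order 20), S_5 (5T5, order 120). By Dedekind's theorem, for a prime p not dividing disc(f) the degrees of the irreducible factors of f mod p form the cycle type of an element of G. Factoring f modulo the 18 such primes p <= 71 (skipping 3, 5, which divide the discriminant), each new pattern first appears at: mod 2: f = (x + 1)(x^4 + x^3 + x^2 + x + 1), pattern 4+1; mod 11: f = (x^5 + 10x^4 + 7x^3 + 3x^2 + 3x + 7), pattern 5; mod 19: f = (x + 11)(x^2 + 2x + 5)(x^2 + 16x + 14), pattern 2+2+1; mod 41: f = (x + 5)(x + 9)(x + 15)(x + 31)(x + 32), pattern 1+1+1+1+1. No other pattern occurs in this range, so the set of observed cycle types is {4+1, 5, 2+2+1, 1+1+1+1+1}. The candidates containing elements of all these cycle types are F_20 (5T3) of order 20, S_5 (5T5) of order 120; the others are excluded. The observed types are precisely the cycle types that occur in F_20 (5T3). Each of the other remaining candidates has further cycle types, and by the Chebotarev density theorem the matching factorization patterns would occur for a proportion of primes equal to their share of the group: S_5 (5T5) additionally contains elements of type 3+2, 3+1+1, 2+1+1+1 (50 of its 120 elements, about 42% of primes). None of the 18 primes tested shows any such pattern (for each of these groups the chance of that is below 10^-4), which rules them out. Hence G = F_20 (5T3), of order 20.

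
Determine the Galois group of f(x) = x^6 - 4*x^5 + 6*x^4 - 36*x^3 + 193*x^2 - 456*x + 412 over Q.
The polynomial f is an irreducible sextic over Q, so G = Gal(f/Q) is one of the 16 transitive subgroups 6T1, ..., 6T16 of S_6. The discriminant of f is -1080641454080000, which is not a perfect square, so G is not contained in A_6. The transitive groups of degree 6 not contained in A_6 are: C_6 (6T1, order 6), S_3 (6T2, order 6), D_6 (6T3, order 12), C_3 x S_3 (6T5, order 18), A_4 x C_2 (6T6, order 24), S_4 (6T8, order 24), S_3 x S_3 (6T9, order 36), S_4 x C_2 (6T11, order 48), (S_3 x S_3) : C_2 (6T13, order 72), PGL(2,5) (6T14, order 120), S_6 (6T16, order 720). By Dedekind's theorem, for a prime p not dividing disc(f) the degrees of the irreducible factors of f mod p form the cycle type of an element of G. Factoring f modulo the 22 such primes p <= 89 (skipping 2, 5, which divide the discriminant), each new pattern first appears at: mod 3: f = (x^3 + 2x + 1)(x^3 + 2x^2 + x + 1), pattern 3+3; mod 7: f = (x^2 + x + 3)(x^2 + 3x + 5)(x^2 + 6x + 6), pattern 2+2+2; mod 13: f = (x + 7)(x + 10)(x^4 + 5x^3 + 7x^2 + 2x + 7), pattern 4+1+1; mod 43: f = (x + 33)(x + 38)(x^2 + 21x + 32)(x^2 + 33x + 41), pattern 2+2+1+1. No other pattern occurs in this range, so the set of observed cycle types is {3+3, 2+2+2, 4+1+1, 2+2+1+1}. The candidates containing elements of all these cycle types are S_4 (6T8) of order 24, S_4 x C_2 (6T11) of order 48, PGL(2,5) (6T14) of order 120, S_6 (6T16) of order 720; the others are excluded. The observed types are precisely the cycle types that occur in S_4 (6T8) (apart from the identity). Each of the other remaining candidates has further cycle types, and by the Chebotarev density theorem the matching factorization patterns would occur for a proportion of primes equal to their share of the group: S_4 x C_2 (6T11) additionally contains elements of type 6, 4+2, 2+1+1+1+1 (17 of its 48 elements, about 35% of primes); PGL(2,5) (6T14) additionally contains elements of type 6, 5+1 (44 of its 120 elements, about 37% of primes); S_6 (6T16) additionally contains elements of type 6, 5+1, 4+2, 3+2+1, 3+1+1+1, 2+1+1+1+1 (529 of its 720 elements, about 73% of primes). None of the 22 primes tested shows any such pattern (for each of these groups the chance of that is below 10^-4), which rules them out. Hence G = S_4 (6T8), of order 24.

S_4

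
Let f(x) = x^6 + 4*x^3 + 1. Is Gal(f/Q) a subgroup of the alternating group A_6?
The polynomial is irreducible of degree 6 over Q. Its discriminant is 1259712, which is not a perfect square. A Galois group lies in the alternating group exactly when the discriminant is a square in Q, so the Galois group (D_6) is not contained in A_6.

No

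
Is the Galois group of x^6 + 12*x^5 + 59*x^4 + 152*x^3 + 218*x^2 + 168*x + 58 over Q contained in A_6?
The polynomial is irreducible of degree 6 over Q. Its discriminant is -5120000, which is not a perfect square. A Galois group lies in the alternating group exactly when the discriminant is a square in Q, so the Galois group (S_4) is not contained in A_6.

No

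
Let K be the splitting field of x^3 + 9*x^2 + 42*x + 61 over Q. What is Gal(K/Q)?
S_3, the symmetric group on 3 letters

The polynomial is an irreducible cubic over Q and its discriminant is -16767, which is not a perfect square. For an irreducible cubic, a non-square discriminant gives Galois group S_3.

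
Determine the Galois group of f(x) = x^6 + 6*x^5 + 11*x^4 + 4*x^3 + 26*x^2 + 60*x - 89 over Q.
The polynomial f is an irreducible sextic over Q, so G = Gal(f/Q) is one of the 16 transitive subgroups 6T1, ..., 6T16 of S_6. The discriminant of f is 578265134556736 = 24047144^2, a perfect square, so G is contained in A_6. The transitive groups of degree 6 contained in A_6 are: A_4 (6T4, order 12), S_4 (6T7, order 24), (C_3 x C_3) : C_4 (6T10, order 36), PSL(2,5) (6T12, order 60), A_6 (6T15, order 360). By Dedekind's theorem, for a prime p not dividing disc(f) the degrees of the irreducible factors of f mod p form the cycle type of an element of G. Factoring f modulo the 79 such primes p <= 431 (skipping 2, 11, 23, 109, which divide the discriminant), each new pattern first appears at: mod 3: f = (x^3 + x^2 + 2x + 1)(x^3 + 2x^2 + x + 1), pattern 3+3; mod 5: f = (x^2 + 2x + 3)(x^4 + 4x^3 + 2x + 2), pattern 4+2; mod 19: f = (x + 3)(x + 18)(x^2 + 9x + 4)(x^2 + 14x + 9), pattern 2+2+1+1; mod 223: f = (x + 63)(x + 75)(x + 76)(x + 149)(x + 150)(x + 162), pattern 1+1+1+1+1+1. No other pattern occurs in this range, so the set of observed cycle types is {3+3, 4+2, 2+2+1+1, 1+1+1+1+1+1}. The candidates containing elements of all these cycle types are S_4 (6T7) of order 24, (C_3 x C_3) : C_4 (6T10) of order 36, A_6 (6T15) of order 360; the others are excluded. The observed types are precisely the cycle types that occur in S_4 (6T7). Each of the other remaining candidates has further cycle types, and by the Chebotarev density theorem the matching factorization patterns would occur for a proportion of primes equal to their share of the group: (C_3 x C_3) : C_4 (6T10) additionally contains elements of type 3+1+1+1 (4 of its 36 elements, about 11% of primes); A_6 (6T15) additionally contains elements of type 5+1, 3+1+1+1 (184 of its 360 elements, about 51% of primes). None of the 79 primes tested shows any such pattern (for each of these groups the chance of that is below 10^-4), which rules them out. Hence G = S_4 (6T7), of order 24.

S_4, S_4(6d), the S_4-action on 6 points inside A_6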